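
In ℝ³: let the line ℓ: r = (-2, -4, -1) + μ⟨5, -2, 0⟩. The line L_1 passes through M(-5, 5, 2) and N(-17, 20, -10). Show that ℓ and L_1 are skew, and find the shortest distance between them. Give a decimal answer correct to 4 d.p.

7.5435

A direction vector for L_1 is N − M = (-12, 15, -12).
Common perpendicular direction n = (5, -2, 0) × (-12, 15, -12) = (24, 60, 51).
With w = (-5, 5, 2) − (-2, -4, -1) = (-3, 9, 3), w · n = 621.
Since n ≠ 0 the lines are not parallel, and w · n = 621 ≠ 0 so they do not intersect; hence they are skew.
Distance = |w · n| / |n| = |621| / √6777 ≈ 7.5435.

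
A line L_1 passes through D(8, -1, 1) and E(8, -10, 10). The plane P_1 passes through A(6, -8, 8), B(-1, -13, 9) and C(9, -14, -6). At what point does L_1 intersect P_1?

A direction vector for L_1 is E − D = (0, -9, 9).
AB = (-7, -5, 1), AC = (3, -6, -14); a normal to P_1 is AB × AC = (76, -95, 57).
Using A: P_1 has equation 76x - 95y + 57z = 1672.
Substitute r = (8, -1, 1) + t(0, -9, 9) into the plane: 760 + 1368t = 1672, so t = 2/3.
Intersection: (8, -1, 1) + (2/3)·(0, -9, 9) = (8, -7, 7).

(8, -7, 7)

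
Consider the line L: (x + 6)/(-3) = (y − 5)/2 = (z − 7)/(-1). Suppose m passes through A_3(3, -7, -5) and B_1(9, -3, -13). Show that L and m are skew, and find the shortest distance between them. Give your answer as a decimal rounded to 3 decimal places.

13.416

L has direction (-3, 2, -1) through (-6, 5, 7).
A direction vector for m is B_1 − A_3 = (6, 4, -8).
Common perpendicular direction n = (-3, 2, -1) × (6, 4, -8) = (-12, -30, -24).
With w = (3, -7, -5) − (-6, 5, 7) = (9, -12, -12), w · n = 540.
Since n ≠ 0 the lines are not parallel, and w · n = 540 ≠ 0 so they do not intersect; hence they are skew.
Distance = |w · n| / |n| = |540| / √1620 ≈ 13.416.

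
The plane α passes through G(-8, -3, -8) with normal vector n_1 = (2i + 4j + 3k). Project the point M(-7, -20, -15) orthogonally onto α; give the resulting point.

(-1, -8, -6)

α: n_1·r = n_1·G gives 2x + 4y + 3z = -52.
Foot = M − λn with λ = (n·M − d)/|n|² = (-139 − (-52))/29 = -3.
Foot = (-7, -20, -15) − (-3)·(2, 4, 3) = (-1, -8, -6).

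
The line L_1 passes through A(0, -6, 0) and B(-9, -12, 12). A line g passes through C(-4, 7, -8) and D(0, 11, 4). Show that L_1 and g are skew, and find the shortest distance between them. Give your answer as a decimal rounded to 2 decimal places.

A direction vector for L_1 is B − A = (-9, -6, 12).
A direction vector for g is D − C = (4, 4, 12).
Common perpendicular direction n = (-9, -6, 12) × (4, 4, 12) = (-120, 156, -12).
With w = (-4, 7, -8) − (0, -6, 0) = (-4, 13, -8), w · n = 2604.
Since n ≠ 0 the lines are not parallel, and w · n = 2604 ≠ 0 so they do not intersect; hence they are skew.
Distance = |w · n| / |n| = |2604| / √38880 ≈ 13.21.

13.21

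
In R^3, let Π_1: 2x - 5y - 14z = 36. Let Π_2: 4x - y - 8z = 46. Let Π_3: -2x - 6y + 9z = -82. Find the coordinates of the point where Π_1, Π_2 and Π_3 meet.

(5, 6, -4)

Solving the 3×3 linear system 2x - 5y - 14z = 36, 4x - y - 8z = 46, -2x - 6y + 9z = -82 (e.g. by elimination or Cramer's rule, determinant = 350) gives (5, 6, -4).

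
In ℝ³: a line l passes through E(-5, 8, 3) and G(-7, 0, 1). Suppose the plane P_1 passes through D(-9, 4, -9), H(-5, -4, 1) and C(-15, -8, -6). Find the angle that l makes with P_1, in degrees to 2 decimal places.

26.21

A direction vector for l is G − E = (-2, -8, -2).
DH = (4, -8, 10), DC = (-6, -12, 3); a normal to P_1 is DH × DC = (96, -72, -96).
Using D: P_1 has equation 96x - 72y - 96z = -288.
sin θ = |n·v| / (|n||v|) = |576| / (√23616 · √72) = 0.44173.
θ ≈ 26.21°.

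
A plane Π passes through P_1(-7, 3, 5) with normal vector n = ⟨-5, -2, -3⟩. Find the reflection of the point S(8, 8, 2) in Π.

(-12, 0, -10)

Π: n·r = n·P_1 gives -5x - 2y - 3z = 14.
λ = (n·S − d)/|n|² = (-62 − 14)/38 = -2.
Reflection = S − 2λn = (8, 8, 2) − (-4)·(-5, -2, -3) = (-12, 0, -10).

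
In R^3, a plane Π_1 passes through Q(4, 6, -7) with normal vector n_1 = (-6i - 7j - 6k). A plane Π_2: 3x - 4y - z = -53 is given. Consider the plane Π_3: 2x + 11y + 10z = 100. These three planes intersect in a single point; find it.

(-8, 6, 5)

Π_1: n_1·r = n_1·Q gives -6x - 7y - 6z = -24.
Solving the 3×3 linear system -6x - 7y - 6z = -24, 3x - 4y - z = -53, 2x + 11y + 10z = 100 (e.g. by elimination or Cramer's rule, determinant = 152) gives (-8, 6, 5).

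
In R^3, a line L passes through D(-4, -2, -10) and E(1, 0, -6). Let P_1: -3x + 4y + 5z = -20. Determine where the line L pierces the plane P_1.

A direction vector for L is E − D = (5, 2, 4).
Substitute r = (-4, -2, -10) + t(5, 2, 4) into the plane: -46 + 13t = -20, so t = 2.
Intersection: (-4, -2, -10) + 2·(5, 2, 4) = (6, 2, -2).

(6, 2, -2)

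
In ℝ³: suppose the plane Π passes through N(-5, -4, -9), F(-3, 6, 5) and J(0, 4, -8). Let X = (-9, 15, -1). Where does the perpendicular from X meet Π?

(0, 9, 2)

NF = (2, 10, 14), NJ = (5, 8, 1); a normal to Π is NF × NJ = (-102, 68, -34).
Using N: Π has equation -102x + 68y - 34z = 544.
Foot = X − λn with λ = (n·X − d)/|n|² = (1972 − 544)/16184 = 3/34.
Foot = (-9, 15, -1) − (3/34)·(-102, 68, -34) = (0, 9, 2).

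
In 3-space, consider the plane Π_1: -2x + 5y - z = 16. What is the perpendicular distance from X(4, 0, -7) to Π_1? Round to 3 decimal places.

n·X − d = (-2)·(4) + (5)·(0) + (-1)·(-7) − 16 = -17; |n| = √30.
Distance = |-17| / √30 = 17/√30 ≈ 3.104.

3.104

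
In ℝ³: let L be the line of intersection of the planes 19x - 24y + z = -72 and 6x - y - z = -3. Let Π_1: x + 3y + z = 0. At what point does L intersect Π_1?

(-1, 2, -5)

Direction of L: (19, -24, 1) × (6, -1, -1) = (25, 25, 125).
A point on L: solving the two plane equations with x = 1 gives (1, 4, 5).
Substitute r = (1, 4, 5) + t(25, 25, 125) into the plane: 18 + 225t = 0, so t = -2/25.
Intersection: (1, 4, 5) + (-2/25)·(25, 25, 125) = (-1, 2, -5).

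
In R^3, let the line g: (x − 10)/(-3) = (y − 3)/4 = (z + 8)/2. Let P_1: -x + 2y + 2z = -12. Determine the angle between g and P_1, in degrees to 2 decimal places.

g has direction (-3, 4, 2) through (10, 3, -8).
sin θ = |n·v| / (|n||v|) = |15| / (√9 · √29) = 0.92848.
θ ≈ 68.20°.

68.20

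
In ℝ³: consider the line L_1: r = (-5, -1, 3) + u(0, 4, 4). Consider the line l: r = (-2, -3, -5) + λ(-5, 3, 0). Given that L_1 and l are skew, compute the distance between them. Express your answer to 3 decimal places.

5.077

Common perpendicular direction n = (0, 4, 4) × (-5, 3, 0) = (-12, -20, 20).
With w = (-2, -3, -5) − (-5, -1, 3) = (3, -2, -8), w · n = -156.
Distance = |w · n| / |n| = |-156| / √944 ≈ 5.077.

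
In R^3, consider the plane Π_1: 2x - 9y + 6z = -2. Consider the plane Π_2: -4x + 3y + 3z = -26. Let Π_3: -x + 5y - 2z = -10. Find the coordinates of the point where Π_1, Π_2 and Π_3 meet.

Solving the 3×3 linear system 2x - 9y + 6z = -2, -4x + 3y + 3z = -26, -x + 5y - 2z = -10 (e.g. by elimination or Cramer's rule, determinant = -45) gives (-4, -6, -8).

(-4, -6, -8)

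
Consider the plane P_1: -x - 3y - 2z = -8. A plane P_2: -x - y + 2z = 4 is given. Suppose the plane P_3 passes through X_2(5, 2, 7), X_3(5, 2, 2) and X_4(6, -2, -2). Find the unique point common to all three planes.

(6, -2, 4)

X_2X_3 = (0, 0, -5), X_2X_4 = (1, -4, -9); a normal to P_3 is X_2X_3 × X_2X_4 = (-20, -5, 0).
Using X_2: P_3 has equation -20x - 5y = -110.
Solving the 3×3 linear system -x - 3y - 2z = -8, -x - y + 2z = 4, -20x - 5y = -110 (e.g. by elimination or Cramer's rule, determinant = 140) gives (6, -2, 4).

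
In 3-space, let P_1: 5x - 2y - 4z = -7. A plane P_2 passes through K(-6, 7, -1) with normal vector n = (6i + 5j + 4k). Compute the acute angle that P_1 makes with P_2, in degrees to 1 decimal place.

P_2: n·r = n·K gives 6x + 5y + 4z = -5.
cos θ = |n₁·n₂| / (|n₁||n₂|) = |4| / (√45 · √77).
θ = arccos(0.06795) ≈ 86.1°.

86.1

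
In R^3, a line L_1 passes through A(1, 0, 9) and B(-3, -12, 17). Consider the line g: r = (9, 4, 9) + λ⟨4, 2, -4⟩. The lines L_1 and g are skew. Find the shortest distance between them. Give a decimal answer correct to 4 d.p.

5.9628

A direction vector for L_1 is B − A = (-4, -12, 8).
Common perpendicular direction n = (-4, -12, 8) × (4, 2, -4) = (32, 16, 40).
With w = (9, 4, 9) − (1, 0, 9) = (8, 4, 0), w · n = 320.
Distance = |w · n| / |n| = |320| / √2880 ≈ 5.9628.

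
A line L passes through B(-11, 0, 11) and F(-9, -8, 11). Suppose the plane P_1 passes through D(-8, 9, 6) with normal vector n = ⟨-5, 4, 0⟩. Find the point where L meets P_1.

(-12, 4, 11)

A direction vector for L is F − B = (2, -8, 0).
P_1: n·r = n·D gives -5x + 4y = 76.
Substitute r = (-11, 0, 11) + t(2, -8, 0) into the plane: 55 + (-42)t = 76, so t = -1/2.
Intersection: (-11, 0, 11) + (-1/2)·(2, -8, 0) = (-12, 4, 11).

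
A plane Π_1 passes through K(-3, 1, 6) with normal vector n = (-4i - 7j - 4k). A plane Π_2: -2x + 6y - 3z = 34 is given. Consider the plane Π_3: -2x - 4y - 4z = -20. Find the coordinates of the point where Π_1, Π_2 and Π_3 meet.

(-8, 5, 4)

Π_1: n·r = n·K gives -4x - 7y - 4z = -19.
Solving the 3×3 linear system -4x - 7y - 4z = -19, -2x + 6y - 3z = 34, -2x - 4y - 4z = -20 (e.g. by elimination or Cramer's rule, determinant = 78) gives (-8, 5, 4).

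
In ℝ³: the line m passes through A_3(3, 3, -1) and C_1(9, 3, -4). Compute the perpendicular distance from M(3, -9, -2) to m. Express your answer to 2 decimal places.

12.03

A direction vector for m is C_1 − A_3 = (6, 0, -3).
Taking (3, 3, -1) on m with direction v = (6, 0, -3): w = M − (3, 3, -1) = (0, -12, -1), and w × v = (36, -6, 72).
Distance = |w × v| / |v| = √6516 / √45 ≈ 12.03.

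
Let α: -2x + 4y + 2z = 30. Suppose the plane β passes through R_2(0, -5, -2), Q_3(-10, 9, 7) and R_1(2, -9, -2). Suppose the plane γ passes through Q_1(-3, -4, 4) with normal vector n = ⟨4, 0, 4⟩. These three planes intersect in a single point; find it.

R_2Q_3 = (-10, 14, 9), R_2R_1 = (2, -4, 0); a normal to β is R_2Q_3 × R_2R_1 = (36, 18, 12).
Using R_2: β has equation 36x + 18y + 12z = -114.
γ: n·r = n·Q_1 gives 4x + 4z = 4.
Solving the 3×3 linear system -2x + 4y + 2z = 30, 36x + 18y + 12z = -114, 4x + 4z = 4 (e.g. by elimination or Cramer's rule, determinant = -672) gives (-6, 1, 7).

(-6, 1, 7)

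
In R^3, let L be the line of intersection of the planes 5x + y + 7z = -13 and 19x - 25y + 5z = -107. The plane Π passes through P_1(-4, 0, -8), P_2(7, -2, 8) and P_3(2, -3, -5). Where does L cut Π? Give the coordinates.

(-3, 2, 0)

Direction of L: (5, 1, 7) × (19, -25, 5) = (180, 108, -144).
A point on L: solving the two plane equations with x = 17 gives (17, 14, -16).
P_1P_2 = (11, -2, 16), P_1P_3 = (6, -3, 3); a normal to Π is P_1P_2 × P_1P_3 = (42, 63, -21).
Using P_1: Π has equation 42x + 63y - 21z = 0.
Substitute r = (17, 14, -16) + t(180, 108, -144) into the plane: 1932 + 17388t = 0, so t = -1/9.
Intersection: (17, 14, -16) + (-1/9)·(180, 108, -144) = (-3, 2, 0).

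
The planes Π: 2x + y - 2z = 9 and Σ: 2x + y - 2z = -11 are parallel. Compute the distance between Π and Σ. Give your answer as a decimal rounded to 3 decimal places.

6.667

Same normal n = (2, 1, -2) with |n| = √9; distance = |9 − (-11)| / |n| = 20/√9 ≈ 6.667.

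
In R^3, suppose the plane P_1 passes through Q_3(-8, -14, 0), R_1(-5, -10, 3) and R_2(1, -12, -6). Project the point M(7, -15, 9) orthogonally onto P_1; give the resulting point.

(1, -6, 3)

Q_3R_1 = (3, 4, 3), Q_3R_2 = (9, 2, -6); a normal to P_1 is Q_3R_1 × Q_3R_2 = (-30, 45, -30).
Using Q_3: P_1 has equation -30x + 45y - 30z = -390.
Foot = M − λn with λ = (n·M − d)/|n|² = (-1155 − (-390))/3825 = -1/5.
Foot = (7, -15, 9) − (-1/5)·(-30, 45, -30) = (1, -6, 3).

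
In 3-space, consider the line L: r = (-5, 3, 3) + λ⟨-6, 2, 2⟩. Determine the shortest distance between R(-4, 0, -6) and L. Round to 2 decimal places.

Taking (-5, 3, 3) on L with direction v = (-6, 2, 2): w = R − (-5, 3, 3) = (1, -3, -9), and w × v = (12, 52, -16).
Distance = |w × v| / |v| = √3104 / √44 ≈ 8.40.

8.40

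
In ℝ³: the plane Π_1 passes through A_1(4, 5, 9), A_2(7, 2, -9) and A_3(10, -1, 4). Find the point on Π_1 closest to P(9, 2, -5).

A_1A_2 = (3, -3, -18), A_1A_3 = (6, -6, -5); a normal to Π_1 is A_1A_2 × A_1A_3 = (-93, -93, 0).
Using A_1: Π_1 has equation -93x - 93y = -837.
Foot = P − λn with λ = (n·P − d)/|n|² = (-1023 − (-837))/17298 = -1/93.
Foot = (9, 2, -5) − (-1/93)·(-93, -93, 0) = (8, 1, -5).

(8, 1, -5)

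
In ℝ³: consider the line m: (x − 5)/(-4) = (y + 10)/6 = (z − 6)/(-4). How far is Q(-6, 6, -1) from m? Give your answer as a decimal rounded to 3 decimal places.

m has direction (-4, 6, -4) through (5, -10, 6).
Taking (5, -10, 6) on m with direction v = (-4, 6, -4): w = Q − (5, -10, 6) = (-11, 16, -7), and w × v = (-22, -16, -2).
Distance = |w × v| / |v| = √744 / √68 ≈ 3.308.

3.308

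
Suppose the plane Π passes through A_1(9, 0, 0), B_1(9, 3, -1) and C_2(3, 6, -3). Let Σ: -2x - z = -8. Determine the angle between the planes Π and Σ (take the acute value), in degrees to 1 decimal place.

A_1B_1 = (0, 3, -1), A_1C_2 = (-6, 6, -3); a normal to Π is A_1B_1 × A_1C_2 = (-3, 6, 18).
Using A_1: Π has equation -3x + 6y + 18z = -27.
cos θ = |n₁·n₂| / (|n₁||n₂|) = |-12| / (√369 · √5).
θ = arccos(0.27937) ≈ 73.8°.

73.8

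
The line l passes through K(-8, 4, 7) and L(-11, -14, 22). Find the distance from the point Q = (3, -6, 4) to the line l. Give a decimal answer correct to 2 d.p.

A direction vector for l is L − K = (-3, -18, 15).
Taking (-8, 4, 7) on l with direction v = (-3, -18, 15): w = Q − (-8, 4, 7) = (11, -10, -3), and w × v = (-204, -156, -228).
Distance = |w × v| / |v| = √117936 / √558 ≈ 14.54.

14.54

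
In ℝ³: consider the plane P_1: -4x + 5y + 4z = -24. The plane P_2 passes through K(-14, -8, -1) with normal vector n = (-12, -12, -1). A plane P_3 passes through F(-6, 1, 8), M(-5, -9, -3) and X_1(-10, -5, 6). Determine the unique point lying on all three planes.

(-10, -12, -1)

P_2: n·r = n·K gives -12x - 12y - z = 265.
FM = (1, -10, -11), FX_1 = (-4, -6, -2); a normal to P_3 is FM × FX_1 = (-46, 46, -46).
Using F: P_3 has equation -46x + 46y - 46z = -46.
Solving the 3×3 linear system -4x + 5y + 4z = -24, -12x - 12y - z = 265, -46x + 46y - 46z = -46 (e.g. by elimination or Cramer's rule, determinant = -9338) gives (-10, -12, -1).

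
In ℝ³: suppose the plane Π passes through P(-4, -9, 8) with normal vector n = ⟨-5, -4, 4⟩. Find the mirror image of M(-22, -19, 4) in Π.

Π: n·r = n·P gives -5x - 4y + 4z = 88.
λ = (n·M − d)/|n|² = (202 − 88)/57 = 2.
Reflection = M − 2λn = (-22, -19, 4) − 4·(-5, -4, 4) = (-2, -3, -12).

(-2, -3, -12)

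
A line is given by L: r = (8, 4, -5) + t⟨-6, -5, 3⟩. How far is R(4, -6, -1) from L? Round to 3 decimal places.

Taking (8, 4, -5) on L with direction v = (-6, -5, 3): w = R − (8, 4, -5) = (-4, -10, 4), and w × v = (-10, -12, -40).
Distance = |w × v| / |v| = √1844 / √70 ≈ 5.133.

5.133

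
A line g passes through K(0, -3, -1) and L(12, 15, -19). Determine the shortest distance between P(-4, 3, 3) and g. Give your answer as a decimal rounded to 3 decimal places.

8.235

A direction vector for g is L − K = (12, 18, -18).
Taking (0, -3, -1) on g with direction v = (12, 18, -18): w = P − (0, -3, -1) = (-4, 6, 4), and w × v = (-180, -24, -144).
Distance = |w × v| / |v| = √53712 / √792 ≈ 8.235.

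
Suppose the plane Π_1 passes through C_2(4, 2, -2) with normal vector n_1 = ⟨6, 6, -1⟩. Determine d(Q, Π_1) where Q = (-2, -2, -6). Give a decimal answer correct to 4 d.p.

6.5543

Π_1: n_1·r = n_1·C_2 gives 6x + 6y - z = 38.
n·Q − d = (6)·(-2) + (6)·(-2) + (-1)·(-6) − 38 = -56; |n| = √73.
Distance = |-56| / √73 = 56/√73 ≈ 6.5543.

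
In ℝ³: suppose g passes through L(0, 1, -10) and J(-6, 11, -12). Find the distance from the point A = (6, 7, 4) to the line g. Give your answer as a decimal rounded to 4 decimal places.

16.3672

A direction vector for g is J − L = (-6, 10, -2).
Taking (0, 1, -10) on g with direction v = (-6, 10, -2): w = A − (0, 1, -10) = (6, 6, 14), and w × v = (-152, -72, 96).
Distance = |w × v| / |v| = √37504 / √140 ≈ 16.3672.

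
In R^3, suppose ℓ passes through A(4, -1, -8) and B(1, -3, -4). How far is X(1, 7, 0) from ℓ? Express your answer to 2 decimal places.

10.74

A direction vector for ℓ is B − A = (-3, -2, 4).
Taking (4, -1, -8) on ℓ with direction v = (-3, -2, 4): w = X − (4, -1, -8) = (-3, 8, 8), and w × v = (48, -12, 30).
Distance = |w × v| / |v| = √3348 / √29 ≈ 10.74.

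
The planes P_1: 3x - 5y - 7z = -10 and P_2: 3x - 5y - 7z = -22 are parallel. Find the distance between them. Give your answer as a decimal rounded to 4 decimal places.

1.3172

Same normal n = (3, -5, -7) with |n| = √83; distance = |-10 − (-22)| / |n| = 12/√83 ≈ 1.3172.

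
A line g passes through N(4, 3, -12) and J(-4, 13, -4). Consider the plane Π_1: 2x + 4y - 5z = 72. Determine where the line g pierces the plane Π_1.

A direction vector for g is J − N = (-8, 10, 8).
Substitute r = (4, 3, -12) + t(-8, 10, 8) into the plane: 80 + (-16)t = 72, so t = 1/2.
Intersection: (4, 3, -12) + (1/2)·(-8, 10, 8) = (0, 8, -8).

(0, 8, -8)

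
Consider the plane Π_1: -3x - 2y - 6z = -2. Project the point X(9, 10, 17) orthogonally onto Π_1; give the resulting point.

(0, 4, -1)

Foot = X − λn with λ = (n·X − d)/|n|² = (-149 − (-2))/49 = -3.
Foot = (9, 10, 17) − (-3)·(-3, -2, -6) = (0, 4, -1).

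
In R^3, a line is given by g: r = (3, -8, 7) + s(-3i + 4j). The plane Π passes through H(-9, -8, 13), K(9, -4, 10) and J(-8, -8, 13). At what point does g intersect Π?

(-3, 0, 7)

HK = (18, 4, -3), HJ = (1, 0, 0); a normal to Π is HK × HJ = (0, -3, -4).
Using H: Π has equation -3y - 4z = -28.
Substitute r = (3, -8, 7) + t(-3, 4, 0) into the plane: -4 + (-12)t = -28, so t = 2.
Intersection: (3, -8, 7) + 2·(-3, 4, 0) = (-3, 0, 7).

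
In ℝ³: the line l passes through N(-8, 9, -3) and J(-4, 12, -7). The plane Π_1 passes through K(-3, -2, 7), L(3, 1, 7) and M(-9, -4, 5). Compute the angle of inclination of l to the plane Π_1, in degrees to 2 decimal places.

A direction vector for l is J − N = (4, 3, -4).
KL = (6, 3, 0), KM = (-6, -2, -2); a normal to Π_1 is KL × KM = (-6, 12, 6).
Using K: Π_1 has equation -6x + 12y + 6z = 36.
sin θ = |n·v| / (|n||v|) = |-12| / (√216 · √41) = 0.12752.
θ ≈ 7.33°.

7.33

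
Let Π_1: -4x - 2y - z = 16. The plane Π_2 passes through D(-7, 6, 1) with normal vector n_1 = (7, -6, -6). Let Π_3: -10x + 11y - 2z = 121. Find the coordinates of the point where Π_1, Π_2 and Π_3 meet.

Π_2: n_1·r = n_1·D gives 7x - 6y - 6z = -91.
Solving the 3×3 linear system -4x - 2y - z = 16, 7x - 6y - 6z = -91, -10x + 11y - 2z = 121 (e.g. by elimination or Cramer's rule, determinant = -477) gives (-7, 5, 2).

(-7, 5, 2)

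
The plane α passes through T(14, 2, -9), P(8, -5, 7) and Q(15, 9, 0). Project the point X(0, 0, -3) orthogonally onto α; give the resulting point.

(10, -4, -1)

TP = (-6, -7, 16), TQ = (1, 7, 9); a normal to α is TP × TQ = (-175, 70, -35).
Using T: α has equation -175x + 70y - 35z = -1995.
Foot = X − λn with λ = (n·X − d)/|n|² = (105 − (-1995))/36750 = 2/35.
Foot = (0, 0, -3) − (2/35)·(-175, 70, -35) = (10, -4, -1).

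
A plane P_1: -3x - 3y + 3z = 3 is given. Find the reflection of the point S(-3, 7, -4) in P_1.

(-9, 1, 2)

λ = (n·S − d)/|n|² = (-24 − 3)/27 = -1.
Reflection = S − 2λn = (-3, 7, -4) − (-2)·(-3, -3, 3) = (-9, 1, 2).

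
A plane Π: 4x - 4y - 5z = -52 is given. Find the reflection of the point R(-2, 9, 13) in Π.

λ = (n·R − d)/|n|² = (-109 − (-52))/57 = -1.
Reflection = R − 2λn = (-2, 9, 13) − (-2)·(4, -4, -5) = (6, 1, 3).

(6, 1, 3)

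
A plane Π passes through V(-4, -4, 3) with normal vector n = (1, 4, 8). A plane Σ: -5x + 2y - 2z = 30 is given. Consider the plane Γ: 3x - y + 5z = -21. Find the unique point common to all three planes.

Π: n·r = n·V gives x + 4y + 8z = 4.
Solving the 3×3 linear system x + 4y + 8z = 4, -5x + 2y - 2z = 30, 3x - y + 5z = -21 (e.g. by elimination or Cramer's rule, determinant = 76) gives (-4, 4, -1).

(-4, 4, -1)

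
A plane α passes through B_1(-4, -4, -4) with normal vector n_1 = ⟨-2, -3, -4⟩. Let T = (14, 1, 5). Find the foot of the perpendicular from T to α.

(8, -8, -7)

α: n_1·r = n_1·B_1 gives -2x - 3y - 4z = 36.
Foot = T − λn with λ = (n·T − d)/|n|² = (-51 − 36)/29 = -3.
Foot = (14, 1, 5) − (-3)·(-2, -3, -4) = (8, -8, -7).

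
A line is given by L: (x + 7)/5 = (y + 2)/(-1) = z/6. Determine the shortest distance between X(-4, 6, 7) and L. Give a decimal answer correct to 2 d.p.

9.13

L has direction (5, -1, 6) through (-7, -2, 0).
Taking (-7, -2, 0) on L with direction v = (5, -1, 6): w = X − (-7, -2, 0) = (3, 8, 7), and w × v = (55, 17, -43).
Distance = |w × v| / |v| = √5163 / √62 ≈ 9.13.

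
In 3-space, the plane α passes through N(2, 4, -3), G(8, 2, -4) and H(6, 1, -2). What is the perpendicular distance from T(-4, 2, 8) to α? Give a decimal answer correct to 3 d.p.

4.000

NG = (6, -2, -1), NH = (4, -3, 1); a normal to α is NG × NH = (-5, -10, -10).
Using N: α has equation -5x - 10y - 10z = -20.
n·T − d = (-5)·(-4) + (-10)·(2) + (-10)·(8) − (-20) = -60; |n| = √225.
Distance = |-60| / √225 = 60/√225 ≈ 4.000.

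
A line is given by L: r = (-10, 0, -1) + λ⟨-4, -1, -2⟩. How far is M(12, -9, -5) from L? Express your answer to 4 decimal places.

Taking (-10, 0, -1) on L with direction v = (-4, -1, -2): w = M − (-10, 0, -1) = (22, -9, -4), and w × v = (14, 60, -58).
Distance = |w × v| / |v| = √7160 / √21 ≈ 18.4649.

18.4649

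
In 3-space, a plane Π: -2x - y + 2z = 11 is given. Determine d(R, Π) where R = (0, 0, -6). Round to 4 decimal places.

n·R − d = (-2)·(0) + (-1)·(0) + (2)·(-6) − 11 = -23; |n| = √9.
Distance = |-23| / √9 = 23/√9 ≈ 7.6667.

7.6667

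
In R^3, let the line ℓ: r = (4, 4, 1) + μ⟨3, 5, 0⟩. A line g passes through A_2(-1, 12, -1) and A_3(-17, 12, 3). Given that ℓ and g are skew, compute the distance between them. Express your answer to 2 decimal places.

4.27

A direction vector for g is A_3 − A_2 = (-16, 0, 4).
Common perpendicular direction n = (3, 5, 0) × (-16, 0, 4) = (20, -12, 80).
With w = (-1, 12, -1) − (4, 4, 1) = (-5, 8, -2), w · n = -356.
Distance = |w · n| / |n| = |-356| / √6944 ≈ 4.27.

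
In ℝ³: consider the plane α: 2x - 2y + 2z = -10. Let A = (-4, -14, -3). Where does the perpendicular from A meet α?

(-8, -10, -7)

Foot = A − λn with λ = (n·A − d)/|n|² = (14 − (-10))/12 = 2.
Foot = (-4, -14, -3) − 2·(2, -2, 2) = (-8, -10, -7).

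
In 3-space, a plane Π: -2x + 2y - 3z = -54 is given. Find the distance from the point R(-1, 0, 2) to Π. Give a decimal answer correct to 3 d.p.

12.127

n·R − d = (-2)·(-1) + (2)·(0) + (-3)·(2) − (-54) = 50; |n| = √17.
Distance = |50| / √17 = 50/√17 ≈ 12.127.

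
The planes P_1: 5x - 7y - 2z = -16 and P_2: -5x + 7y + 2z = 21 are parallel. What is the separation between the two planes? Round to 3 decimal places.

0.566

Rescale P_2 by 1/(-1): 5x - 7y - 2z = -21. Then distance = |-16 − (-21)| / √78 ≈ 0.566.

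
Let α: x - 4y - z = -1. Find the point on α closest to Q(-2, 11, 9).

(1, -1, 6)

Foot = Q − λn with λ = (n·Q − d)/|n|² = (-55 − (-1))/18 = -3.
Foot = (-2, 11, 9) − (-3)·(1, -4, -1) = (1, -1, 6).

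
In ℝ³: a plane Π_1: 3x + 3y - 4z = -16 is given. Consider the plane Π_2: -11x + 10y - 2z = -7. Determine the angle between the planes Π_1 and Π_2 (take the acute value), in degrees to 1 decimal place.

86.7

cos θ = |n₁·n₂| / (|n₁||n₂|) = |5| / (√34 · √225).
θ = arccos(0.05717) ≈ 86.7°.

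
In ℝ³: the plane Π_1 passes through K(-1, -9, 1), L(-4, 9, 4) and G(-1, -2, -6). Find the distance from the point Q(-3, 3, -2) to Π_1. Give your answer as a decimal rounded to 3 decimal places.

KL = (-3, 18, 3), KG = (0, 7, -7); a normal to Π_1 is KL × KG = (-147, -21, -21).
Using K: Π_1 has equation -147x - 21y - 21z = 315.
n·Q − d = (-147)·(-3) + (-21)·(3) + (-21)·(-2) − 315 = 105; |n| = √22491.
Distance = |105| / √22491 = 105/√22491 ≈ 0.700.

0.700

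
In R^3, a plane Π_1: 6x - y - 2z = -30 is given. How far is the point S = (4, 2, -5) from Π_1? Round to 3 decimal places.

9.683

n·S − d = (6)·(4) + (-1)·(2) + (-2)·(-5) − (-30) = 62; |n| = √41.
Distance = |62| / √41 = 62/√41 ≈ 9.683.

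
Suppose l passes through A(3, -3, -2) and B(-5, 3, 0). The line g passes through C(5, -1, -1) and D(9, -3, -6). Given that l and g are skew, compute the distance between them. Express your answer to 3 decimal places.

2.952

A direction vector for l is B − A = (-8, 6, 2).
A direction vector for g is D − C = (4, -2, -5).
Common perpendicular direction n = (-8, 6, 2) × (4, -2, -5) = (-26, -32, -8).
With w = (5, -1, -1) − (3, -3, -2) = (2, 2, 1), w · n = -124.
Distance = |w · n| / |n| = |-124| / √1764 ≈ 2.952.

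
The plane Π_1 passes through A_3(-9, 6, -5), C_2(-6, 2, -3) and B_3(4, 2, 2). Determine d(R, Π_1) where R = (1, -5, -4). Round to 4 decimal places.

4.7778

A_3C_2 = (3, -4, 2), A_3B_3 = (13, -4, 7); a normal to Π_1 is A_3C_2 × A_3B_3 = (-20, 5, 40).
Using A_3: Π_1 has equation -20x + 5y + 40z = 10.
n·R − d = (-20)·(1) + (5)·(-5) + (40)·(-4) − 10 = -215; |n| = √2025.
Distance = |-215| / √2025 = 215/√2025 ≈ 4.7778.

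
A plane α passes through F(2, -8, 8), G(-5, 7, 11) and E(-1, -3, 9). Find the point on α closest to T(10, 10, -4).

(10, 7, 11)

FG = (-7, 15, 3), FE = (-3, 5, 1); a normal to α is FG × FE = (0, -2, 10).
Using F: α has equation -2y + 10z = 96.
Foot = T − λn with λ = (n·T − d)/|n|² = (-60 − 96)/104 = -3/2.
Foot = (10, 10, -4) − (-3/2)·(0, -2, 10) = (10, 7, 11).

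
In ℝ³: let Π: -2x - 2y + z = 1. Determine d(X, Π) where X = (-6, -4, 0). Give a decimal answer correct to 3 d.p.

n·X − d = (-2)·(-6) + (-2)·(-4) + (1)·(0) − 1 = 19; |n| = √9.
Distance = |19| / √9 = 19/√9 ≈ 6.333.

6.333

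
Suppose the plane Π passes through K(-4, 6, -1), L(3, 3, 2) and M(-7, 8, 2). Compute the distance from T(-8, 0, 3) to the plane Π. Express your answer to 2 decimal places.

KL = (7, -3, 3), KM = (-3, 2, 3); a normal to Π is KL × KM = (-15, -30, 5).
Using K: Π has equation -15x - 30y + 5z = -125.
n·T − d = (-15)·(-8) + (-30)·(0) + (5)·(3) − (-125) = 260; |n| = √1150.
Distance = |260| / √1150 = 260/√1150 ≈ 7.67.

7.67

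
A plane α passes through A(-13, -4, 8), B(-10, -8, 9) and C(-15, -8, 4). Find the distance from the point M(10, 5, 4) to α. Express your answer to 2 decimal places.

AB = (3, -4, 1), AC = (-2, -4, -4); a normal to α is AB × AC = (20, 10, -20).
Using A: α has equation 20x + 10y - 20z = -460.
n·M − d = (20)·(10) + (10)·(5) + (-20)·(4) − (-460) = 630; |n| = √900.
Distance = |630| / √900 = 630/√900 ≈ 21.00.

21.00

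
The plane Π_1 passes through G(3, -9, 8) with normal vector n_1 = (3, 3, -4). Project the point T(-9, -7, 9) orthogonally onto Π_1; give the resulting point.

Π_1: n_1·r = n_1·G gives 3x + 3y - 4z = -50.
Foot = T − λn with λ = (n·T − d)/|n|² = (-84 − (-50))/34 = -1.
Foot = (-9, -7, 9) − (-1)·(3, 3, -4) = (-6, -4, 5).

(-6, -4, 5)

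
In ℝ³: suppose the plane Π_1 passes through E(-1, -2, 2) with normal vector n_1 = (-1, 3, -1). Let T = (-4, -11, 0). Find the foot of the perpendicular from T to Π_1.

(-6, -5, -2)

Π_1: n_1·r = n_1·E gives -x + 3y - z = -7.
Foot = T − λn with λ = (n·T − d)/|n|² = (-29 − (-7))/11 = -2.
Foot = (-4, -11, 0) − (-2)·(-1, 3, -1) = (-6, -5, -2).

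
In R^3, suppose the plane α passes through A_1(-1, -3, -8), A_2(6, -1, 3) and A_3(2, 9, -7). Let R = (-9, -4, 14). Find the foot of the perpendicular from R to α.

(6, -7, 5)

A_1A_2 = (7, 2, 11), A_1A_3 = (3, 12, 1); a normal to α is A_1A_2 × A_1A_3 = (-130, 26, 78).
Using A_1: α has equation -130x + 26y + 78z = -572.
Foot = R − λn with λ = (n·R − d)/|n|² = (2158 − (-572))/23660 = 3/26.
Foot = (-9, -4, 14) − (3/26)·(-130, 26, 78) = (6, -7, 5).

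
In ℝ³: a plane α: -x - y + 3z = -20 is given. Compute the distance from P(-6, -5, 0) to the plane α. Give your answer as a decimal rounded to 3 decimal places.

9.347

n·P − d = (-1)·(-6) + (-1)·(-5) + (3)·(0) − (-20) = 31; |n| = √11.
Distance = |31| / √11 = 31/√11 ≈ 9.347.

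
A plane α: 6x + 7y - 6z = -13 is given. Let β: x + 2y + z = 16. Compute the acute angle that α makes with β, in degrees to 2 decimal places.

58.70

cos θ = |n₁·n₂| / (|n₁||n₂|) = |14| / (√121 · √6).
θ = arccos(0.51959) ≈ 58.70°.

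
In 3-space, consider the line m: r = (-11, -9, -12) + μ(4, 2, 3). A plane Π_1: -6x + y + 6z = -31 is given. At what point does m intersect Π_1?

(5, -1, 0)

Substitute r = (-11, -9, -12) + t(4, 2, 3) into the plane: -15 + (-4)t = -31, so t = 4.
Intersection: (-11, -9, -12) + 4·(4, 2, 3) = (5, -1, 0).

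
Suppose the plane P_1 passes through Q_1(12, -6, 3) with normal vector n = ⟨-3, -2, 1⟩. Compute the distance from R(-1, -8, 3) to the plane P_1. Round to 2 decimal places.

11.49

P_1: n·r = n·Q_1 gives -3x - 2y + z = -21.
n·R − d = (-3)·(-1) + (-2)·(-8) + (1)·(3) − (-21) = 43; |n| = √14.
Distance = |43| / √14 = 43/√14 ≈ 11.49.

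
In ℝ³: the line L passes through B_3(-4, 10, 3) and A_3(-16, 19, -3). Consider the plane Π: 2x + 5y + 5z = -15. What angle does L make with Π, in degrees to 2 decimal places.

A direction vector for L is A_3 − B_3 = (-12, 9, -6).
sin θ = |n·v| / (|n||v|) = |-9| / (√54 · √261) = 0.07581.
θ ≈ 4.35°.

4.35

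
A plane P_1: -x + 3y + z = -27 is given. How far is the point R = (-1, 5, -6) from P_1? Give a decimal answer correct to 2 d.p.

11.16

n·R − d = (-1)·(-1) + (3)·(5) + (1)·(-6) − (-27) = 37; |n| = √11.
Distance = |37| / √11 = 37/√11 ≈ 11.16.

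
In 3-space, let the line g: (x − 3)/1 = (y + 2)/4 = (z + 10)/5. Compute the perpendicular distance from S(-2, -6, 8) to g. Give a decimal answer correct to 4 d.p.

15.8633

g has direction (1, 4, 5) through (3, -2, -10).
Taking (3, -2, -10) on g with direction v = (1, 4, 5): w = S − (3, -2, -10) = (-5, -4, 18), and w × v = (-92, 43, -16).
Distance = |w × v| / |v| = √10569 / √42 ≈ 15.8633.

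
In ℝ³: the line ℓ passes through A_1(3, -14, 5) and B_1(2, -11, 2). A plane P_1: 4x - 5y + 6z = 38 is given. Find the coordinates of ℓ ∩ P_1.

A direction vector for ℓ is B_1 − A_1 = (-1, 3, -3).
Substitute r = (3, -14, 5) + t(-1, 3, -3) into the plane: 112 + (-37)t = 38, so t = 2.
Intersection: (3, -14, 5) + 2·(-1, 3, -3) = (1, -8, -1).

(1, -8, -1)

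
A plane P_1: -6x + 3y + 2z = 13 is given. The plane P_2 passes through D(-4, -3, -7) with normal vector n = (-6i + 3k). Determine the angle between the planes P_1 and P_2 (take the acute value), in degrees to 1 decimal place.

P_2: n·r = n·D gives -6x + 3z = 3.
cos θ = |n₁·n₂| / (|n₁||n₂|) = |42| / (√49 · √45).
θ = arccos(0.89443) ≈ 26.6°.

26.6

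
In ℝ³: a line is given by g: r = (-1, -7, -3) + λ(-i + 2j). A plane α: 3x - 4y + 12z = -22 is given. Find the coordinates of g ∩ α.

(-2, -5, -3)

Substitute r = (-1, -7, -3) + t(-1, 2, 0) into the plane: -11 + (-11)t = -22, so t = 1.
Intersection: (-1, -7, -3) + 1·(-1, 2, 0) = (-2, -5, -3).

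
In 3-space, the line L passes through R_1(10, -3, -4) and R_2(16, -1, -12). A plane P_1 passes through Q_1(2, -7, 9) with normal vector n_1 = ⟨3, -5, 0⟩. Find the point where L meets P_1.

(7, -4, 0)

A direction vector for L is R_2 − R_1 = (6, 2, -8).
P_1: n_1·r = n_1·Q_1 gives 3x - 5y = 41.
Substitute r = (10, -3, -4) + t(6, 2, -8) into the plane: 45 + 8t = 41, so t = -1/2.
Intersection: (10, -3, -4) + (-1/2)·(6, 2, -8) = (7, -4, 0).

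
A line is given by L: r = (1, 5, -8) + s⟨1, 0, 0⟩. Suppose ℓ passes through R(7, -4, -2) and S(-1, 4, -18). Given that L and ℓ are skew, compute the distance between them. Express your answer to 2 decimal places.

A direction vector for ℓ is S − R = (-8, 8, -16).
Common perpendicular direction n = (1, 0, 0) × (-8, 8, -16) = (0, 16, 8).
With w = (7, -4, -2) − (1, 5, -8) = (6, -9, 6), w · n = -96.
Distance = |w · n| / |n| = |-96| / √320 ≈ 5.37.

5.37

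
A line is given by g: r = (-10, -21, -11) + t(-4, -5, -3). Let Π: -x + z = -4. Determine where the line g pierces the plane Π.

Substitute r = (-10, -21, -11) + t(-4, -5, -3) into the plane: -1 + 1t = -4, so t = -3.
Intersection: (-10, -21, -11) + (-3)·(-4, -5, -3) = (2, -6, -2).

(2, -6, -2)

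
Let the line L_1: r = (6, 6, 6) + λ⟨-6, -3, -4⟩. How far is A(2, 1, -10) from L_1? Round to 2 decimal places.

Taking (6, 6, 6) on L_1 with direction v = (-6, -3, -4): w = A − (6, 6, 6) = (-4, -5, -16), and w × v = (-28, 80, -18).
Distance = |w × v| / |v| = √7508 / √61 ≈ 11.09.

11.09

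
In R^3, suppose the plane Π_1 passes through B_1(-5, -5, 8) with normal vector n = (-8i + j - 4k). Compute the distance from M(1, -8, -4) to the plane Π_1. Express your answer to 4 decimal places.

Π_1: n·r = n·B_1 gives -8x + y - 4z = 3.
n·M − d = (-8)·(1) + (1)·(-8) + (-4)·(-4) − 3 = -3; |n| = √81.
Distance = |-3| / √81 = 3/√81 ≈ 0.3333.

0.3333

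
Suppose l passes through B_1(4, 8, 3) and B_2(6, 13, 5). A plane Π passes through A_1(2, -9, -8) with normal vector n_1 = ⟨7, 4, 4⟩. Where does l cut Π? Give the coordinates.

A direction vector for l is B_2 − B_1 = (2, 5, 2).
Π: n_1·r = n_1·A_1 gives 7x + 4y + 4z = -54.
Substitute r = (4, 8, 3) + t(2, 5, 2) into the plane: 72 + 42t = -54, so t = -3.
Intersection: (4, 8, 3) + (-3)·(2, 5, 2) = (-2, -7, -3).

(-2, -7, -3)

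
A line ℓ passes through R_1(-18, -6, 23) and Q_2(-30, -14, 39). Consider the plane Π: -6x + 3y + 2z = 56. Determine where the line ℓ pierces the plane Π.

A direction vector for ℓ is Q_2 − R_1 = (-12, -8, 16).
Substitute r = (-18, -6, 23) + t(-12, -8, 16) into the plane: 136 + 80t = 56, so t = -1.
Intersection: (-18, -6, 23) + (-1)·(-12, -8, 16) = (-6, 2, 7).

(-6, 2, 7)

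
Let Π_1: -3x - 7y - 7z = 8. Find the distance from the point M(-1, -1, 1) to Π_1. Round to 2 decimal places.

0.48

n·M − d = (-3)·(-1) + (-7)·(-1) + (-7)·(1) − 8 = -5; |n| = √107.
Distance = |-5| / √107 = 5/√107 ≈ 0.48.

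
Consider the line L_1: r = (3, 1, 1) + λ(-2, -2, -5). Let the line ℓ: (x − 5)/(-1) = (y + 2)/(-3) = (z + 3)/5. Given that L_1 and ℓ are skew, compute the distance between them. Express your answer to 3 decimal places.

ℓ has direction (-1, -3, 5) through (5, -2, -3).
Common perpendicular direction n = (-2, -2, -5) × (-1, -3, 5) = (-25, 15, 4).
With w = (5, -2, -3) − (3, 1, 1) = (2, -3, -4), w · n = -111.
Distance = |w · n| / |n| = |-111| / √866 ≈ 3.772.

3.772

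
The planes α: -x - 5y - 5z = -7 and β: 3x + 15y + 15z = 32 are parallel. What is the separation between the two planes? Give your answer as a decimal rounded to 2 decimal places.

0.51

Rescale β by 1/(-3): -x - 5y - 5z = -32/3. Then distance = |-7 − (-32/3)| / √51 ≈ 0.51.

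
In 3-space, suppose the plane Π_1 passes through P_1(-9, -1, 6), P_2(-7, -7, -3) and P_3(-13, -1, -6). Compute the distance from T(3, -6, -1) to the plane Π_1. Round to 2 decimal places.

P_1P_2 = (2, -6, -9), P_1P_3 = (-4, 0, -12); a normal to Π_1 is P_1P_2 × P_1P_3 = (72, 60, -24).
Using P_1: Π_1 has equation 72x + 60y - 24z = -852.
n·T − d = (72)·(3) + (60)·(-6) + (-24)·(-1) − (-852) = 732; |n| = √9360.
Distance = |732| / √9360 = 732/√9360 ≈ 7.57.

7.57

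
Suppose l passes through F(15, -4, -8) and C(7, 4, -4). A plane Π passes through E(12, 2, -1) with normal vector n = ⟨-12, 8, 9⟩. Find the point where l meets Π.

A direction vector for l is C − F = (-8, 8, 4).
Π: n·r = n·E gives -12x + 8y + 9z = -137.
Substitute r = (15, -4, -8) + t(-8, 8, 4) into the plane: -284 + 196t = -137, so t = 3/4.
Intersection: (15, -4, -8) + (3/4)·(-8, 8, 4) = (9, 2, -5).

(9, 2, -5)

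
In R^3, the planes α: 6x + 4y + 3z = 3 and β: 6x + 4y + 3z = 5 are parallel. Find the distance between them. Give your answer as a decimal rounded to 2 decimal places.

Same normal n = (6, 4, 3) with |n| = √61; distance = |3 − 5| / |n| = 2/√61 ≈ 0.26.

0.26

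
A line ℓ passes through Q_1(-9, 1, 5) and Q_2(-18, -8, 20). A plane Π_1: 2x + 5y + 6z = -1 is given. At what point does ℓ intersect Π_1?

A direction vector for ℓ is Q_2 − Q_1 = (-9, -9, 15).
Substitute r = (-9, 1, 5) + t(-9, -9, 15) into the plane: 17 + 27t = -1, so t = -2/3.
Intersection: (-9, 1, 5) + (-2/3)·(-9, -9, 15) = (-3, 7, -5).

(-3, 7, -5)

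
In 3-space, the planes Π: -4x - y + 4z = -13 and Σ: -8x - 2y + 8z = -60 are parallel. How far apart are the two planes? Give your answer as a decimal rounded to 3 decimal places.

2.959

Rescale Σ by 1/2: -4x - y + 4z = -30. Then distance = |-13 − (-30)| / √33 ≈ 2.959.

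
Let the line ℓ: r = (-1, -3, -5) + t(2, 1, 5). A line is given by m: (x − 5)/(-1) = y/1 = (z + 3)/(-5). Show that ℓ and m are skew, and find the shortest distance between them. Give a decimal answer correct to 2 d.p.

m has direction (-1, 1, -5) through (5, 0, -3).
Common perpendicular direction n = (2, 1, 5) × (-1, 1, -5) = (-10, 5, 3).
With w = (5, 0, -3) − (-1, -3, -5) = (6, 3, 2), w · n = -39.
Since n ≠ 0 the lines are not parallel, and w · n = -39 ≠ 0 so they do not intersect; hence they are skew.
Distance = |w · n| / |n| = |-39| / √134 ≈ 3.37.

3.37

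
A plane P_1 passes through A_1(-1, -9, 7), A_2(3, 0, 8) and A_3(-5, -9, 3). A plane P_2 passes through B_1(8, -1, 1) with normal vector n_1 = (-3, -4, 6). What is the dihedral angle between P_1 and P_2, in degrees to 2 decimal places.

A_1A_2 = (4, 9, 1), A_1A_3 = (-4, 0, -4); a normal to P_1 is A_1A_2 × A_1A_3 = (-36, 12, 36).
Using A_1: P_1 has equation -36x + 12y + 36z = 180.
P_2: n_1·r = n_1·B_1 gives -3x - 4y + 6z = -14.
cos θ = |n₁·n₂| / (|n₁||n₂|) = |276| / (√2736 · √61).
θ = arccos(0.67559) ≈ 47.50°.

47.50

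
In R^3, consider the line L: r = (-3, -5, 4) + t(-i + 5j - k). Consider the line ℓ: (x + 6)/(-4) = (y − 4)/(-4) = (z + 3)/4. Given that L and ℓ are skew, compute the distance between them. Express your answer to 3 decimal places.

4.811

ℓ has direction (-4, -4, 4) through (-6, 4, -3).
Common perpendicular direction n = (-1, 5, -1) × (-4, -4, 4) = (16, 8, 24).
With w = (-6, 4, -3) − (-3, -5, 4) = (-3, 9, -7), w · n = -144.
Distance = |w · n| / |n| = |-144| / √896 ≈ 4.811.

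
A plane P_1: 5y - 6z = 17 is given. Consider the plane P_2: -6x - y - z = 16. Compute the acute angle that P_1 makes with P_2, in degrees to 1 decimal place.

cos θ = |n₁·n₂| / (|n₁||n₂|) = |1| / (√61 · √38).
θ = arccos(0.02077) ≈ 88.8°.

88.8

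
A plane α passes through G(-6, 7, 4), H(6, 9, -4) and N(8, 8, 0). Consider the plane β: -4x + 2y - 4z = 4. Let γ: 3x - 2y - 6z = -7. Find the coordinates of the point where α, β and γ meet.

(3, 8, 0)

GH = (12, 2, -8), GN = (14, 1, -4); a normal to α is GH × GN = (0, -64, -16).
Using G: α has equation -64y - 16z = -512.
Solving the 3×3 linear system -64y - 16z = -512, -4x + 2y - 4z = 4, 3x - 2y - 6z = -7 (e.g. by elimination or Cramer's rule, determinant = 2272) gives (3, 8, 0).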